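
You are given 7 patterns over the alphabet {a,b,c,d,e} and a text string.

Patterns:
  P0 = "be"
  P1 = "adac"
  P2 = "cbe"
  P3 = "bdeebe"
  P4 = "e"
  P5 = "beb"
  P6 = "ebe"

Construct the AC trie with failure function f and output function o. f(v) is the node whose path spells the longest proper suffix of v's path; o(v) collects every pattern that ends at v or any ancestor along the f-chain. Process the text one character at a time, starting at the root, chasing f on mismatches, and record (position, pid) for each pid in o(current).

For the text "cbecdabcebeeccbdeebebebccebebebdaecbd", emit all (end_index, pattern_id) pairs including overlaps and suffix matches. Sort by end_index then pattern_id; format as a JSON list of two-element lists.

Build:
Trie (insert patterns):
  n0 'ε': a→3 b→1 c→7 e→15
  n1 'b': d→10 e→2
  n2 'be': b→16  ←P0
  n3 'a': d→4
  n4 'ad': a→5
  n5 'ada': c→6
  n6 'adac': ·  ←P1
  n7 'c': b→8
  n8 'cb': e→9
  n9 'cbe': ·  ←P2
  n10 'bd': e→11
  n11 'bde': e→12
  n12 'bdee': b→13
  n13 'bdeeb': e→14
  n14 'bdeebe': ·  ←P3
  n15 'e': b→17  ←P4
  n16 'beb': ·  ←P5
  n17 'eb': e→18
  n18 'ebe': ·  ←P6

BFS fail/out derivation:
  fail(1) 'b': from fail(0)=0 chase 'b': 0 ⇒ 0;  out=∅∪out(0)=∅
  fail(3) 'a': from fail(0)=0 chase 'a': 0 ⇒ 0;  out=∅∪out(0)=∅
  fail(7) 'c': from fail(0)=0 chase 'c': 0 ⇒ 0;  out=∅∪out(0)=∅
  fail(15) 'e': from fail(0)=0 chase 'e': 0 ⇒ 0;  out={4}∪out(0)={4}
  fail(2) 'be': from fail(1)=0 chase 'e': 0 ⇒ 15;  out={0}∪out(15)={0,4}
  fail(4) 'ad': from fail(3)=0 chase 'd': 0 ⇒ 0;  out=∅∪out(0)=∅
  fail(8) 'cb': from fail(7)=0 chase 'b': 0 ⇒ 1;  out=∅∪out(1)=∅
  fail(10) 'bd': from fail(1)=0 chase 'd': 0 ⇒ 0;  out=∅∪out(0)=∅
  fail(17) 'eb': from fail(15)=0 chase 'b': 0 ⇒ 1;  out=∅∪out(1)=∅
  fail(5) 'ada': from fail(4)=0 chase 'a': 0 ⇒ 3;  out=∅∪out(3)=∅
  fail(9) 'cbe': from fail(8)=1 chase 'e': 1 ⇒ 2;  out={2}∪out(2)={0,2,4}
  fail(11) 'bde': from fail(10)=0 chase 'e': 0 ⇒ 15;  out=∅∪out(15)={4}
  fail(16) 'beb': from fail(2)=15 chase 'b': 15 ⇒ 17;  out={5}∪out(17)={5}
  fail(18) 'ebe': from fail(17)=1 chase 'e': 1 ⇒ 2;  out={6}∪out(2)={0,4,6}
  fail(6) 'adac': from fail(5)=3 chase 'c': 3→0 ⇒ 7;  out={1}∪out(7)={1}
  fail(12) 'bdee': from fail(11)=15 chase 'e': 15→0 ⇒ 15;  out=∅∪out(15)={4}
  fail(13) 'bdeeb': from fail(12)=15 chase 'b': 15 ⇒ 17;  out=∅∪out(17)=∅
  fail(14) 'bdeebe': from fail(13)=17 chase 'e': 17 ⇒ 18;  out={3}∪out(18)={0,3,4,6}

Text stream:
pos 0 'c': at 7
pos 1 'b': at 8
pos 2 'e': at 9  emit P0@[1:2],P2@[0:2],P4@[2:2]
pos 3 'c': at 7 ·f
pos 4 'd': at 0 ·f
pos 5 'a': at 3
pos 6 'b': at 1 ·f
pos 7 'c': at 7 ·f
pos 8 'e': at 15 ·f  emit P4@[8:8]
pos 9 'b': at 17
pos 10 'e': at 18  emit P0@[9:10],P4@[10:10],P6@[8:10]
pos 11 'e': at 15 ·f  emit P4@[11:11]
pos 12 'c': at 7 ·f
pos 13 'c': at 7 ·f
pos 14 'b': at 8
pos 15 'd': at 10 ·f
pos 16 'e': at 11  emit P4@[16:16]
pos 17 'e': at 12  emit P4@[17:17]
pos 18 'b': at 13
pos 19 'e': at 14  emit P0@[18:19],P3@[14:19],P4@[19:19],P6@[17:19]
pos 20 'b': at 16 ·f  emit P5@[18:20]
pos 21 'e': at 18 ·f  emit P0@[20:21],P4@[21:21],P6@[19:21]
pos 22 'b': at 16 ·f  emit P5@[20:22]
pos 23 'c': at 7 ·f
pos 24 'c': at 7 ·f
pos 25 'e': at 15 ·f  emit P4@[25:25]
pos 26 'b': at 17
pos 27 'e': at 18  emit P0@[26:27],P4@[27:27],P6@[25:27]
pos 28 'b': at 16 ·f  emit P5@[26:28]
pos 29 'e': at 18 ·f  emit P0@[28:29],P4@[29:29],P6@[27:29]
pos 30 'b': at 16 ·f  emit P5@[28:30]
pos 31 'd': at 10 ·f
pos 32 'a': at 3 ·f
pos 33 'e': at 15 ·f  emit P4@[33:33]
pos 34 'c': at 7 ·f
pos 35 'b': at 8
pos 36 'd': at 10 ·f

Matches: [[2,0],[2,2],[2,4],[8,4],[10,0],[10,4],[10,6],[11,4],[16,4],[17,4],[19,0],[19,3],[19,4],[19,6],[20,5],[21,0],[21,4],[21,6],[22,5],[25,4],[27,0],[27,4],[27,6],[28,5],[29,0],[29,4],[29,6],[30,5],[33,4]]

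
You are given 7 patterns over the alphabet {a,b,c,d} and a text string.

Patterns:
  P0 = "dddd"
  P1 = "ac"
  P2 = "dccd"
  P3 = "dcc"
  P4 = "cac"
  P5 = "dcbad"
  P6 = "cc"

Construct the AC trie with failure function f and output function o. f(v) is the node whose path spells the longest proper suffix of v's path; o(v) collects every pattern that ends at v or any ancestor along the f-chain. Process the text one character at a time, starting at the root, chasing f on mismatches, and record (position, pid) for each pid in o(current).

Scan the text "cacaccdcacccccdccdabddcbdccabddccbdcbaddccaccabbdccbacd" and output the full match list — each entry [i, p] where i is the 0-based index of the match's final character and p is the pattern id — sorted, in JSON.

Build automaton:
Trie nodes:
  n0 'ε': a→5 c→10 d→1
  n1 'd': c→7 d→2
  n2 'dd': d→3
  n3 'ddd': d→4
  n4 'dddd': ·  [P0 ends]
  n5 'a': c→6
  n6 'ac': ·  [P1 ends]
  n7 'dc': b→13 c→8
  n8 'dcc': d→9  [P3 ends]
  n9 'dccd': ·  [P2 ends]
  n10 'c': a→11 c→16
  n11 'ca': c→12
  n12 'cac': ·  [P4 ends]
  n13 'dcb': a→14
  n14 'dcba': d→15
  n15 'dcbad': ·  [P5 ends]
  n16 'cc': ·  [P6 ends]

Failure links (BFS by depth):
  fail(1) 'd': from fail(0)=0 chase 'd': 0 ⇒ 0;  out=∅∪out(0)=∅
  fail(5) 'a': from fail(0)=0 chase 'a': 0 ⇒ 0;  out=∅∪out(0)=∅
  fail(10) 'c': from fail(0)=0 chase 'c': 0 ⇒ 0;  out=∅∪out(0)=∅
  fail(2) 'dd': from fail(1)=0 chase 'd': 0 ⇒ 1;  out=∅∪out(1)=∅
  fail(6) 'ac': from fail(5)=0 chase 'c': 0 ⇒ 10;  out={1}∪out(10)={1}
  fail(7) 'dc': from fail(1)=0 chase 'c': 0 ⇒ 10;  out=∅∪out(10)=∅
  fail(11) 'ca': from fail(10)=0 chase 'a': 0 ⇒ 5;  out=∅∪out(5)=∅
  fail(16) 'cc': from fail(10)=0 chase 'c': 0 ⇒ 10;  out={6}∪out(10)={6}
  fail(3) 'ddd': from fail(2)=1 chase 'd': 1 ⇒ 2;  out=∅∪out(2)=∅
  fail(8) 'dcc': from fail(7)=10 chase 'c': 10 ⇒ 16;  out={3}∪out(16)={3,6}
  fail(12) 'cac': from fail(11)=5 chase 'c': 5 ⇒ 6;  out={4}∪out(6)={1,4}
  fail(13) 'dcb': from fail(7)=10 chase 'b': 10→0 ⇒ 0;  out=∅∪out(0)=∅
  fail(4) 'dddd': from fail(3)=2 chase 'd': 2 ⇒ 3;  out={0}∪out(3)={0}
  fail(9) 'dccd': from fail(8)=16 chase 'd': 16→10→0 ⇒ 1;  out={2}∪out(1)={2}
  fail(14) 'dcba': from fail(13)=0 chase 'a': 0 ⇒ 5;  out=∅∪out(5)=∅
  fail(15) 'dcbad': from fail(14)=5 chase 'd': 5→0 ⇒ 1;  out={5}∪out(1)={5}

Text stream:
i=0 'c': node 0→10
i=1 'a': node 10→11
i=2 'c': node 11→12  emit P1@[1:2],P4@[0:2]
i=3 'a': node 12→11 ·f
i=4 'c': node 11→12  emit P1@[3:4],P4@[2:4]
i=5 'c': node 12→16 ·f  emit P6@[4:5]
i=6 'd': node 16→1 ·f
i=7 'c': node 1→7
i=8 'a': node 7→11 ·f
i=9 'c': node 11→12  emit P1@[8:9],P4@[7:9]
i=10 'c': node 12→16 ·f  emit P6@[9:10]
i=11 'c': node 16→16 ·f  emit P6@[10:11]
i=12 'c': node 16→16 ·f  emit P6@[11:12]
i=13 'c': node 16→16 ·f  emit P6@[12:13]
i=14 'd': node 16→1 ·f
i=15 'c': node 1→7
i=16 'c': node 7→8  emit P3@[14:16],P6@[15:16]
i=17 'd': node 8→9  emit P2@[14:17]
i=18 'a': node 9→5 ·f
i=19 'b': node 5→0 ·f
i=20 'd': node 0→1
i=21 'd': node 1→2
i=22 'c': node 2→7 ·f
i=23 'b': node 7→13
i=24 'd': node 13→1 ·f
i=25 'c': node 1→7
i=26 'c': node 7→8  emit P3@[24:26],P6@[25:26]
i=27 'a': node 8→11 ·f
i=28 'b': node 11→0 ·f
i=29 'd': node 0→1
i=30 'd': node 1→2
i=31 'c': node 2→7 ·f
i=32 'c': node 7→8  emit P3@[30:32],P6@[31:32]
i=33 'b': node 8→0 ·f
i=34 'd': node 0→1
i=35 'c': node 1→7
i=36 'b': node 7→13
i=37 'a': node 13→14
i=38 'd': node 14→15  emit P5@[34:38]
i=39 'd': node 15→2 ·f
i=40 'c': node 2→7 ·f
i=41 'c': node 7→8  emit P3@[39:41],P6@[40:41]
i=42 'a': node 8→11 ·f
i=43 'c': node 11→12  emit P1@[42:43],P4@[41:43]
i=44 'c': node 12→16 ·f  emit P6@[43:44]
i=45 'a': node 16→11 ·f
i=46 'b': node 11→0 ·f
i=47 'b': node 0→0
i=48 'd': node 0→1
i=49 'c': node 1→7
i=50 'c': node 7→8  emit P3@[48:50],P6@[49:50]
i=51 'b': node 8→0 ·f
i=52 'a': node 0→5
i=53 'c': node 5→6  emit P1@[52:53]
i=54 'd': node 6→1 ·f

Matches: [[2,1],[2,4],[4,1],[4,4],[5,6],[9,1],[9,4],[10,6],[11,6],[12,6],[13,6],[16,3],[16,6],[17,2],[26,3],[26,6],[32,3],[32,6],[38,5],[41,3],[41,6],[43,1],[43,4],[44,6],[50,3],[50,6],[53,1]]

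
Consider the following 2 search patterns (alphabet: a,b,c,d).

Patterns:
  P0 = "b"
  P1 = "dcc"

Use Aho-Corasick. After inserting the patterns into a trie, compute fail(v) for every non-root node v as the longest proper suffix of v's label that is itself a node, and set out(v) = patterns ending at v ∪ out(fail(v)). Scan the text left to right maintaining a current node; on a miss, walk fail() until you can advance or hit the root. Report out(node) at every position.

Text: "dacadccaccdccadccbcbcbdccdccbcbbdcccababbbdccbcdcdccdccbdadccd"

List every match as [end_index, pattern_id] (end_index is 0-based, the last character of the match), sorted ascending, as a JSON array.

Build:
Trie (insert patterns):
  0='ε' goto b→1 d→2
  1='b' goto ·  ←P0
  2='d' goto c→3
  3='dc' goto c→4
  4='dcc' goto ·  ←P1

Failure links (BFS by depth):
  fail(1) 'b': from fail(0)=0 chase 'b': 0 ⇒ 0;  out={0}∪out(0)={0}
  fail(2) 'd': from fail(0)=0 chase 'd': 0 ⇒ 0;  out=∅∪out(0)=∅
  fail(3) 'dc': from fail(2)=0 chase 'c': 0 ⇒ 0;  out=∅∪out(0)=∅
  fail(4) 'dcc': from fail(3)=0 chase 'c': 0 ⇒ 0;  out={1}∪out(0)={1}

Run:
pos 0 'd': at 2
pos 1 'a': at 0 ·f
pos 2 'c': at 0
pos 3 'a': at 0
pos 4 'd': at 2
pos 5 'c': at 3
pos 6 'c': at 4  → match P1@[4:6]
pos 7 'a': at 0 ·f
pos 8 'c': at 0
pos 9 'c': at 0
pos 10 'd': at 2
pos 11 'c': at 3
pos 12 'c': at 4  → match P1@[10:12]
pos 13 'a': at 0 ·f
pos 14 'd': at 2
pos 15 'c': at 3
pos 16 'c': at 4  → match P1@[14:16]
pos 17 'b': at 1 ·f  → match P0@[17:17]
pos 18 'c': at 0 ·f
pos 19 'b': at 1  → match P0@[19:19]
pos 20 'c': at 0 ·f
pos 21 'b': at 1  → match P0@[21:21]
pos 22 'd': at 2 ·f
pos 23 'c': at 3
pos 24 'c': at 4  → match P1@[22:24]
pos 25 'd': at 2 ·f
pos 26 'c': at 3
pos 27 'c': at 4  → match P1@[25:27]
pos 28 'b': at 1 ·f  → match P0@[28:28]
pos 29 'c': at 0 ·f
pos 30 'b': at 1  → match P0@[30:30]
pos 31 'b': at 1 ·f  → match P0@[31:31]
pos 32 'd': at 2 ·f
pos 33 'c': at 3
pos 34 'c': at 4  → match P1@[32:34]
pos 35 'c': at 0 ·f
pos 36 'a': at 0
pos 37 'b': at 1  → match P0@[37:37]
pos 38 'a': at 0 ·f
pos 39 'b': at 1  → match P0@[39:39]
pos 40 'b': at 1 ·f  → match P0@[40:40]
pos 41 'b': at 1 ·f  → match P0@[41:41]
pos 42 'd': at 2 ·f
pos 43 'c': at 3
pos 44 'c': at 4  → match P1@[42:44]
pos 45 'b': at 1 ·f  → match P0@[45:45]
pos 46 'c': at 0 ·f
pos 47 'd': at 2
pos 48 'c': at 3
pos 49 'd': at 2 ·f
pos 50 'c': at 3
pos 51 'c': at 4  → match P1@[49:51]
pos 52 'd': at 2 ·f
pos 53 'c': at 3
pos 54 'c': at 4  → match P1@[52:54]
pos 55 'b': at 1 ·f  → match P0@[55:55]
pos 56 'd': at 2 ·f
pos 57 'a': at 0 ·f
pos 58 'd': at 2
pos 59 'c': at 3
pos 60 'c': at 4  → match P1@[58:60]
pos 61 'd': at 2 ·f

All matches (sorted): [[6,1],[12,1],[16,1],[17,0],[19,0],[21,0],[24,1],[27,1],[28,0],[30,0],[31,0],[34,1],[37,0],[39,0],[40,0],[41,0],[44,1],[45,0],[51,1],[54,1],[55,0],[60,1]]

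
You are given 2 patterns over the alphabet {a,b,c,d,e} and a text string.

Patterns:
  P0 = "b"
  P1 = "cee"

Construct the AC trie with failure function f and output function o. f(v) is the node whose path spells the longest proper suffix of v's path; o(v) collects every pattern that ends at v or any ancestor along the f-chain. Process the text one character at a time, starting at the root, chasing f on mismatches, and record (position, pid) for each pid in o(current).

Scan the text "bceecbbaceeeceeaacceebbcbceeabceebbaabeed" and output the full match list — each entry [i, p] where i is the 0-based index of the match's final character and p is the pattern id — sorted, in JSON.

Build automaton:
Trie nodes:
  n0 'ε': b→1 c→2
  n1 'b': ·  [P0 ends]
  n2 'c': e→3
  n3 'ce': e→4
  n4 'cee': ·  [P1 ends]

Failure links (BFS by depth):
  fail(1) 'b': from fail(0)=0 chase 'b': 0 ⇒ 0;  out={0}∪out(0)={0}
  fail(2) 'c': from fail(0)=0 chase 'c': 0 ⇒ 0;  out=∅∪out(0)=∅
  fail(3) 'ce': from fail(2)=0 chase 'e': 0 ⇒ 0;  out=∅∪out(0)=∅
  fail(4) 'cee': from fail(3)=0 chase 'e': 0 ⇒ 0;  out={1}∪out(0)={1}

Scan:
i=0 'b': node 0→1  ** P0@[0:0]
i=1 'c': node 1→2 ·f
i=2 'e': node 2→3
i=3 'e': node 3→4  ** P1@[1:3]
i=4 'c': node 4→2 ·f
i=5 'b': node 2→1 ·f  ** P0@[5:5]
i=6 'b': node 1→1 ·f  ** P0@[6:6]
i=7 'a': node 1→0 ·f
i=8 'c': node 0→2
i=9 'e': node 2→3
i=10 'e': node 3→4  ** P1@[8:10]
i=11 'e': node 4→0 ·f
i=12 'c': node 0→2
i=13 'e': node 2→3
i=14 'e': node 3→4  ** P1@[12:14]
i=15 'a': node 4→0 ·f
i=16 'a': node 0→0
i=17 'c': node 0→2
i=18 'c': node 2→2 ·f
i=19 'e': node 2→3
i=20 'e': node 3→4  ** P1@[18:20]
i=21 'b': node 4→1 ·f  ** P0@[21:21]
i=22 'b': node 1→1 ·f  ** P0@[22:22]
i=23 'c': node 1→2 ·f
i=24 'b': node 2→1 ·f  ** P0@[24:24]
i=25 'c': node 1→2 ·f
i=26 'e': node 2→3
i=27 'e': node 3→4  ** P1@[25:27]
i=28 'a': node 4→0 ·f
i=29 'b': node 0→1  ** P0@[29:29]
i=30 'c': node 1→2 ·f
i=31 'e': node 2→3
i=32 'e': node 3→4  ** P1@[30:32]
i=33 'b': node 4→1 ·f  ** P0@[33:33]
i=34 'b': node 1→1 ·f  ** P0@[34:34]
i=35 'a': node 1→0 ·f
i=36 'a': node 0→0
i=37 'b': node 0→1  ** P0@[37:37]
i=38 'e': node 1→0 ·f
i=39 'e': node 0→0
i=40 'd': node 0→0

All matches (sorted): [[0,0],[3,1],[5,0],[6,0],[10,1],[14,1],[20,1],[21,0],[22,0],[24,0],[27,1],[29,0],[32,1],[33,0],[34,0],[37,0]]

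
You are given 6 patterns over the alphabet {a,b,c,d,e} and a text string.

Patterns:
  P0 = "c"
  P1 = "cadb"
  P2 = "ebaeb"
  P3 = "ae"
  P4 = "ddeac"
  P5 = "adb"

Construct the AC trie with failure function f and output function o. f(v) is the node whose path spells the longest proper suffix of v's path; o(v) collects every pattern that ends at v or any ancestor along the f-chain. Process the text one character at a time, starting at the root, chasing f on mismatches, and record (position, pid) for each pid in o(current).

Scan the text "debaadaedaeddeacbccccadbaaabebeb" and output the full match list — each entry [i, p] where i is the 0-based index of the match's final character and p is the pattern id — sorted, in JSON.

Build automaton:
Trie nodes:
  n0 'ε': a→10 c→1 d→12 e→5
  n1 'c': a→2  ←P0
  n2 'ca': d→3
  n3 'cad': b→4
  n4 'cadb': ·  ←P1
  n5 'e': b→6
  n6 'eb': a→7
  n7 'eba': e→8
  n8 'ebae': b→9
  n9 'ebaeb': ·  ←P2
  n10 'a': d→17 e→11
  n11 'ae': ·  ←P3
  n12 'd': d→13
  n13 'dd': e→14
  n14 'dde': a→15
  n15 'ddea': c→16
  n16 'ddeac': ·  ←P4
  n17 'ad': b→18
  n18 'adb': ·  ←P5

BFS fail/out derivation:
  fail(1) 'c': from fail(0)=0 chase 'c': 0 ⇒ 0;  out={0}∪out(0)={0}
  fail(5) 'e': from fail(0)=0 chase 'e': 0 ⇒ 0;  out=∅∪out(0)=∅
  fail(10) 'a': from fail(0)=0 chase 'a': 0 ⇒ 0;  out=∅∪out(0)=∅
  fail(12) 'd': from fail(0)=0 chase 'd': 0 ⇒ 0;  out=∅∪out(0)=∅
  fail(2) 'ca': from fail(1)=0 chase 'a': 0 ⇒ 10;  out=∅∪out(10)=∅
  fail(6) 'eb': from fail(5)=0 chase 'b': 0 ⇒ 0;  out=∅∪out(0)=∅
  fail(11) 'ae': from fail(10)=0 chase 'e': 0 ⇒ 5;  out={3}∪out(5)={3}
  fail(13) 'dd': from fail(12)=0 chase 'd': 0 ⇒ 12;  out=∅∪out(12)=∅
  fail(17) 'ad': from fail(10)=0 chase 'd': 0 ⇒ 12;  out=∅∪out(12)=∅
  fail(3) 'cad': from fail(2)=10 chase 'd': 10 ⇒ 17;  out=∅∪out(17)=∅
  fail(7) 'eba': from fail(6)=0 chase 'a': 0 ⇒ 10;  out=∅∪out(10)=∅
  fail(14) 'dde': from fail(13)=12 chase 'e': 12→0 ⇒ 5;  out=∅∪out(5)=∅
  fail(18) 'adb': from fail(17)=12 chase 'b': 12→0 ⇒ 0;  out={5}∪out(0)={5}
  fail(4) 'cadb': from fail(3)=17 chase 'b': 17 ⇒ 18;  out={1}∪out(18)={1,5}
  fail(8) 'ebae': from fail(7)=10 chase 'e': 10 ⇒ 11;  out=∅∪out(11)={3}
  fail(15) 'ddea': from fail(14)=5 chase 'a': 5→0 ⇒ 10;  out=∅∪out(10)=∅
  fail(9) 'ebaeb': from fail(8)=11 chase 'b': 11→5 ⇒ 6;  out={2}∪out(6)={2}
  fail(16) 'ddeac': from fail(15)=10 chase 'c': 10→0 ⇒ 1;  out={4}∪out(1)={0,4}

Text stream:
pos 0 'd': at 12
pos 1 'e': at 5 ·f
pos 2 'b': at 6
pos 3 'a': at 7
pos 4 'a': at 10 ·f
pos 5 'd': at 17
pos 6 'a': at 10 ·f
pos 7 'e': at 11  emit P3@[6:7]
pos 8 'd': at 12 ·f
pos 9 'a': at 10 ·f
pos 10 'e': at 11  emit P3@[9:10]
pos 11 'd': at 12 ·f
pos 12 'd': at 13
pos 13 'e': at 14
pos 14 'a': at 15
pos 15 'c': at 16  emit P0@[15:15],P4@[11:15]
pos 16 'b': at 0 ·f
pos 17 'c': at 1  emit P0@[17:17]
pos 18 'c': at 1 ·f  emit P0@[18:18]
pos 19 'c': at 1 ·f  emit P0@[19:19]
pos 20 'c': at 1 ·f  emit P0@[20:20]
pos 21 'a': at 2
pos 22 'd': at 3
pos 23 'b': at 4  emit P1@[20:23],P5@[21:23]
pos 24 'a': at 10 ·f
pos 25 'a': at 10 ·f
pos 26 'a': at 10 ·f
pos 27 'b': at 0 ·f
pos 28 'e': at 5
pos 29 'b': at 6
pos 30 'e': at 5 ·f
pos 31 'b': at 6

Matches: [[7,3],[10,3],[15,0],[15,4],[17,0],[18,0],[19,0],[20,0],[23,1],[23,5]]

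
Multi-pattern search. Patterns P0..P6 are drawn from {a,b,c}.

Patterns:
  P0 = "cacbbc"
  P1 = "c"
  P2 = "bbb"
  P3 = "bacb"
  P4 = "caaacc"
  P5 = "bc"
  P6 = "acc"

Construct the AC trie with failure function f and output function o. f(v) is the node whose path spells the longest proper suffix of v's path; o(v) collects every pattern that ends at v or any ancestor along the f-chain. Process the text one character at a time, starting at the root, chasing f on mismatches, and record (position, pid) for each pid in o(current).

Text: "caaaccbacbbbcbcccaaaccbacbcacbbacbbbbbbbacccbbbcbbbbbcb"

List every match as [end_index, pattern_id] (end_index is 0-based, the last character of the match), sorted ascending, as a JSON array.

Construct AC machine:
Trie (insert patterns):
  n0 'ε': a→18 b→7 c→1
  n1 'c': a→2  ←P1
  n2 'ca': a→13 c→3
  n3 'cac': b→4
  n4 'cacb': b→5
  n5 'cacbb': c→6
  n6 'cacbbc': ·  ←P0
  n7 'b': a→10 b→8 c→17
  n8 'bb': b→9
  n9 'bbb': ·  ←P2
  n10 'ba': c→11
  n11 'bac': b→12
  n12 'bacb': ·  ←P3
  n13 'caa': a→14
  n14 'caaa': c→15
  n15 'caaac': c→16
  n16 'caaacc': ·  ←P4
  n17 'bc': ·  ←P5
  n18 'a': c→19
  n19 'ac': c→20
  n20 'acc': ·  ←P6

Failure links (BFS by depth):
  n1('c'): parent n0 fail=0; on 'c' 0 → fail=0;  out {1}∪∅={1}
  n7('b'): parent n0 fail=0; on 'b' 0 → fail=0;  out ∅∪∅=∅
  n18('a'): parent n0 fail=0; on 'a' 0 → fail=0;  out ∅∪∅=∅
  n2('ca'): parent n1 fail=0; on 'a' 0 → fail=18;  out ∅∪∅=∅
  n8('bb'): parent n7 fail=0; on 'b' 0 → fail=7;  out ∅∪∅=∅
  n10('ba'): parent n7 fail=0; on 'a' 0 → fail=18;  out ∅∪∅=∅
  n17('bc'): parent n7 fail=0; on 'c' 0 → fail=1;  out {5}∪{1}={1,5}
  n19('ac'): parent n18 fail=0; on 'c' 0 → fail=1;  out ∅∪{1}={1}
  n3('cac'): parent n2 fail=18; on 'c' 18 → fail=19;  out ∅∪{1}={1}
  n9('bbb'): parent n8 fail=7; on 'b' 7 → fail=8;  out {2}∪∅={2}
  n11('bac'): parent n10 fail=18; on 'c' 18 → fail=19;  out ∅∪{1}={1}
  n13('caa'): parent n2 fail=18; on 'a' 18→0 → fail=18;  out ∅∪∅=∅
  n20('acc'): parent n19 fail=1; on 'c' 1→0 → fail=1;  out {6}∪{1}={1,6}
  n4('cacb'): parent n3 fail=19; on 'b' 19→1→0 → fail=7;  out ∅∪∅=∅
  n12('bacb'): parent n11 fail=19; on 'b' 19→1→0 → fail=7;  out {3}∪∅={3}
  n14('caaa'): parent n13 fail=18; on 'a' 18→0 → fail=18;  out ∅∪∅=∅
  n5('cacbb'): parent n4 fail=7; on 'b' 7 → fail=8;  out ∅∪∅=∅
  n15('caaac'): parent n14 fail=18; on 'c' 18 → fail=19;  out ∅∪{1}={1}
  n6('cacbbc'): parent n5 fail=8; on 'c' 8→7 → fail=17;  out {0}∪{1,5}={0,1,5}
  n16('caaacc'): parent n15 fail=19; on 'c' 19 → fail=20;  out {4}∪{1,6}={1,4,6}

Text stream:
i=0 'c': node 0→1  → match P1@[0:0]
i=1 'a': node 1→2
i=2 'a': node 2→13
i=3 'a': node 13→14
i=4 'c': node 14→15  → match P1@[4:4]
i=5 'c': node 15→16  → match P1@[5:5],P4@[0:5],P6@[3:5]
i=6 'b': node 16→7 (fail-walked)
i=7 'a': node 7→10
i=8 'c': node 10→11  → match P1@[8:8]
i=9 'b': node 11→12  → match P3@[6:9]
i=10 'b': node 12→8 (fail-walked)
i=11 'b': node 8→9  → match P2@[9:11]
i=12 'c': node 9→17 (fail-walked)  → match P1@[12:12],P5@[11:12]
i=13 'b': node 17→7 (fail-walked)
i=14 'c': node 7→17  → match P1@[14:14],P5@[13:14]
i=15 'c': node 17→1 (fail-walked)  → match P1@[15:15]
i=16 'c': node 1→1 (fail-walked)  → match P1@[16:16]
i=17 'a': node 1→2
i=18 'a': node 2→13
i=19 'a': node 13→14
i=20 'c': node 14→15  → match P1@[20:20]
i=21 'c': node 15→16  → match P1@[21:21],P4@[16:21],P6@[19:21]
i=22 'b': node 16→7 (fail-walked)
i=23 'a': node 7→10
i=24 'c': node 10→11  → match P1@[24:24]
i=25 'b': node 11→12  → match P3@[22:25]
i=26 'c': node 12→17 (fail-walked)  → match P1@[26:26],P5@[25:26]
i=27 'a': node 17→2 (fail-walked)
i=28 'c': node 2→3  → match P1@[28:28]
i=29 'b': node 3→4
i=30 'b': node 4→5
i=31 'a': node 5→10 (fail-walked)
i=32 'c': node 10→11  → match P1@[32:32]
i=33 'b': node 11→12  → match P3@[30:33]
i=34 'b': node 12→8 (fail-walked)
i=35 'b': node 8→9  → match P2@[33:35]
i=36 'b': node 9→9 (fail-walked)  → match P2@[34:36]
i=37 'b': node 9→9 (fail-walked)  → match P2@[35:37]
i=38 'b': node 9→9 (fail-walked)  → match P2@[36:38]
i=39 'b': node 9→9 (fail-walked)  → match P2@[37:39]
i=40 'a': node 9→10 (fail-walked)
i=41 'c': node 10→11  → match P1@[41:41]
i=42 'c': node 11→20 (fail-walked)  → match P1@[42:42],P6@[40:42]
i=43 'c': node 20→1 (fail-walked)  → match P1@[43:43]
i=44 'b': node 1→7 (fail-walked)
i=45 'b': node 7→8
i=46 'b': node 8→9  → match P2@[44:46]
i=47 'c': node 9→17 (fail-walked)  → match P1@[47:47],P5@[46:47]
i=48 'b': node 17→7 (fail-walked)
i=49 'b': node 7→8
i=50 'b': node 8→9  → match P2@[48:50]
i=51 'b': node 9→9 (fail-walked)  → match P2@[49:51]
i=52 'b': node 9→9 (fail-walked)  → match P2@[50:52]
i=53 'c': node 9→17 (fail-walked)  → match P1@[53:53],P5@[52:53]
i=54 'b': node 17→7 (fail-walked)

Matches: [[0,1],[4,1],[5,1],[5,4],[5,6],[8,1],[9,3],[11,2],[12,1],[12,5],[14,1],[14,5],[15,1],[16,1],[20,1],[21,1],[21,4],[21,6],[24,1],[25,3],[26,1],[26,5],[28,1],[32,1],[33,3],[35,2],[36,2],[37,2],[38,2],[39,2],[41,1],[42,1],[42,6],[43,1],[46,2],[47,1],[47,5],[50,2],[51,2],[52,2],[53,1],[53,5]]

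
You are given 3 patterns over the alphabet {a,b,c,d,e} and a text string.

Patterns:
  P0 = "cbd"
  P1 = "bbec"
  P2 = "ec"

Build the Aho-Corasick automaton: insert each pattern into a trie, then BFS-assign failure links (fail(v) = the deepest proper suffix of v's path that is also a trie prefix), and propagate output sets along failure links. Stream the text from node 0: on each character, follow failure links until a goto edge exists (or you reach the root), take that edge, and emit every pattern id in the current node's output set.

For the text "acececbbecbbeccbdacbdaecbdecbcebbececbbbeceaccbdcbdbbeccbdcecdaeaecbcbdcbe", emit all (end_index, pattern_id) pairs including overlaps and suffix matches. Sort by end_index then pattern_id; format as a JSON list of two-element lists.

Build:
Trie (insert patterns):
  n0 'ε': b→4 c→1 e→8
  n1 'c': b→2
  n2 'cb': d→3
  n3 'cbd': ·  [P0 ends]
  n4 'b': b→5
  n5 'bb': e→6
  n6 'bbe': c→7
  n7 'bbec': ·  [P1 ends]
  n8 'e': c→9
  n9 'ec': ·  [P2 ends]

Failure links (BFS by depth):
  n1('c'): parent n0 fail=0; on 'c' 0 → fail=0;  out ∅∪∅=∅
  n4('b'): parent n0 fail=0; on 'b' 0 → fail=0;  out ∅∪∅=∅
  n8('e'): parent n0 fail=0; on 'e' 0 → fail=0;  out ∅∪∅=∅
  n2('cb'): parent n1 fail=0; on 'b' 0 → fail=4;  out ∅∪∅=∅
  n5('bb'): parent n4 fail=0; on 'b' 0 → fail=4;  out ∅∪∅=∅
  n9('ec'): parent n8 fail=0; on 'c' 0 → fail=1;  out {2}∪∅={2}
  n3('cbd'): parent n2 fail=4; on 'd' 4→0 → fail=0;  out {0}∪∅={0}
  n6('bbe'): parent n5 fail=4; on 'e' 4→0 → fail=8;  out ∅∪∅=∅
  n7('bbec'): parent n6 fail=8; on 'c' 8 → fail=9;  out {1}∪{2}={1,2}

Text stream:
[0] read 'a'  n0⇒n0
[1] read 'c'  n0⇒n1
[2] read 'e'  n1⇒n8 (via fail)
[3] read 'c'  n8⇒n9  ** P2@[2:3]
[4] read 'e'  n9⇒n8 (via fail)
[5] read 'c'  n8⇒n9  ** P2@[4:5]
[6] read 'b'  n9⇒n2 (via fail)
[7] read 'b'  n2⇒n5 (via fail)
[8] read 'e'  n5⇒n6
[9] read 'c'  n6⇒n7  ** P1@[6:9],P2@[8:9]
[10] read 'b'  n7⇒n2 (via fail)
[11] read 'b'  n2⇒n5 (via fail)
[12] read 'e'  n5⇒n6
[13] read 'c'  n6⇒n7  ** P1@[10:13],P2@[12:13]
[14] read 'c'  n7⇒n1 (via fail)
[15] read 'b'  n1⇒n2
[16] read 'd'  n2⇒n3  ** P0@[14:16]
[17] read 'a'  n3⇒n0 (via fail)
[18] read 'c'  n0⇒n1
[19] read 'b'  n1⇒n2
[20] read 'd'  n2⇒n3  ** P0@[18:20]
[21] read 'a'  n3⇒n0 (via fail)
[22] read 'e'  n0⇒n8
[23] read 'c'  n8⇒n9  ** P2@[22:23]
[24] read 'b'  n9⇒n2 (via fail)
[25] read 'd'  n2⇒n3  ** P0@[23:25]
[26] read 'e'  n3⇒n8 (via fail)
[27] read 'c'  n8⇒n9  ** P2@[26:27]
[28] read 'b'  n9⇒n2 (via fail)
[29] read 'c'  n2⇒n1 (via fail)
[30] read 'e'  n1⇒n8 (via fail)
[31] read 'b'  n8⇒n4 (via fail)
[32] read 'b'  n4⇒n5
[33] read 'e'  n5⇒n6
[34] read 'c'  n6⇒n7  ** P1@[31:34],P2@[33:34]
[35] read 'e'  n7⇒n8 (via fail)
[36] read 'c'  n8⇒n9  ** P2@[35:36]
[37] read 'b'  n9⇒n2 (via fail)
[38] read 'b'  n2⇒n5 (via fail)
[39] read 'b'  n5⇒n5 (via fail)
[40] read 'e'  n5⇒n6
[41] read 'c'  n6⇒n7  ** P1@[38:41],P2@[40:41]
[42] read 'e'  n7⇒n8 (via fail)
[43] read 'a'  n8⇒n0 (via fail)
[44] read 'c'  n0⇒n1
[45] read 'c'  n1⇒n1 (via fail)
[46] read 'b'  n1⇒n2
[47] read 'd'  n2⇒n3  ** P0@[45:47]
[48] read 'c'  n3⇒n1 (via fail)
[49] read 'b'  n1⇒n2
[50] read 'd'  n2⇒n3  ** P0@[48:50]
[51] read 'b'  n3⇒n4 (via fail)
[52] read 'b'  n4⇒n5
[53] read 'e'  n5⇒n6
[54] read 'c'  n6⇒n7  ** P1@[51:54],P2@[53:54]
[55] read 'c'  n7⇒n1 (via fail)
[56] read 'b'  n1⇒n2
[57] read 'd'  n2⇒n3  ** P0@[55:57]
[58] read 'c'  n3⇒n1 (via fail)
[59] read 'e'  n1⇒n8 (via fail)
[60] read 'c'  n8⇒n9  ** P2@[59:60]
[61] read 'd'  n9⇒n0 (via fail)
[62] read 'a'  n0⇒n0
[63] read 'e'  n0⇒n8
[64] read 'a'  n8⇒n0 (via fail)
[65] read 'e'  n0⇒n8
[66] read 'c'  n8⇒n9  ** P2@[65:66]
[67] read 'b'  n9⇒n2 (via fail)
[68] read 'c'  n2⇒n1 (via fail)
[69] read 'b'  n1⇒n2
[70] read 'd'  n2⇒n3  ** P0@[68:70]
[71] read 'c'  n3⇒n1 (via fail)
[72] read 'b'  n1⇒n2
[73] read 'e'  n2⇒n8 (via fail)

All matches (sorted): [[3,2],[5,2],[9,1],[9,2],[13,1],[13,2],[16,0],[20,0],[23,2],[25,0],[27,2],[34,1],[34,2],[36,2],[41,1],[41,2],[47,0],[50,0],[54,1],[54,2],[57,0],[60,2],[66,2],[70,0]]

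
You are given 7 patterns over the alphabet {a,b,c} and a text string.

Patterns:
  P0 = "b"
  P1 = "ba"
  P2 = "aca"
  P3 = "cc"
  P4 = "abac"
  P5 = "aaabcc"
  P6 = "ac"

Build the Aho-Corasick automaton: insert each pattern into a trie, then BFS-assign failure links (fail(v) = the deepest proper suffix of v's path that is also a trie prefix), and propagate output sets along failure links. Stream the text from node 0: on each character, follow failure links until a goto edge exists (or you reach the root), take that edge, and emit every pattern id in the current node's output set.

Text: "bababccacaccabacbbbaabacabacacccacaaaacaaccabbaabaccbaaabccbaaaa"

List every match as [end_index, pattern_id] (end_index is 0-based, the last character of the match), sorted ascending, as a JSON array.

Build automaton:
Trie nodes:
  0='ε' goto a→3 b→1 c→6
  1='b' goto a→2  [P0 ends]
  2='ba' goto ·  [P1 ends]
  3='a' goto a→11 b→8 c→4
  4='ac' goto a→5  [P6 ends]
  5='aca' goto ·  [P2 ends]
  6='c' goto c→7
  7='cc' goto ·  [P3 ends]
  8='ab' goto a→9
  9='aba' goto c→10
  10='abac' goto ·  [P4 ends]
  11='aa' goto a→12
  12='aaa' goto b→13
  13='aaab' goto c→14
  14='aaabc' goto c→15
  15='aaabcc' goto ·  [P5 ends]

Failure links (BFS by depth):
  fail(1) 'b': from fail(0)=0 chase 'b': 0 ⇒ 0;  out={0}∪out(0)={0}
  fail(3) 'a': from fail(0)=0 chase 'a': 0 ⇒ 0;  out=∅∪out(0)=∅
  fail(6) 'c': from fail(0)=0 chase 'c': 0 ⇒ 0;  out=∅∪out(0)=∅
  fail(2) 'ba': from fail(1)=0 chase 'a': 0 ⇒ 3;  out={1}∪out(3)={1}
  fail(4) 'ac': from fail(3)=0 chase 'c': 0 ⇒ 6;  out={6}∪out(6)={6}
  fail(7) 'cc': from fail(6)=0 chase 'c': 0 ⇒ 6;  out={3}∪out(6)={3}
  fail(8) 'ab': from fail(3)=0 chase 'b': 0 ⇒ 1;  out=∅∪out(1)={0}
  fail(11) 'aa': from fail(3)=0 chase 'a': 0 ⇒ 3;  out=∅∪out(3)=∅
  fail(5) 'aca': from fail(4)=6 chase 'a': 6→0 ⇒ 3;  out={2}∪out(3)={2}
  fail(9) 'aba': from fail(8)=1 chase 'a': 1 ⇒ 2;  out=∅∪out(2)={1}
  fail(12) 'aaa': from fail(11)=3 chase 'a': 3 ⇒ 11;  out=∅∪out(11)=∅
  fail(10) 'abac': from fail(9)=2 chase 'c': 2→3 ⇒ 4;  out={4}∪out(4)={4,6}
  fail(13) 'aaab': from fail(12)=11 chase 'b': 11→3 ⇒ 8;  out=∅∪out(8)={0}
  fail(14) 'aaabc': from fail(13)=8 chase 'c': 8→1→0 ⇒ 6;  out=∅∪out(6)=∅
  fail(15) 'aaabcc': from fail(14)=6 chase 'c': 6 ⇒ 7;  out={5}∪out(7)={3,5}

Text stream:
i=0 'b': node 0→1  ** P0@[0:0]
i=1 'a': node 1→2  ** P1@[0:1]
i=2 'b': node 2→8 (via fail)  ** P0@[2:2]
i=3 'a': node 8→9  ** P1@[2:3]
i=4 'b': node 9→8 (via fail)  ** P0@[4:4]
i=5 'c': node 8→6 (via fail)
i=6 'c': node 6→7  ** P3@[5:6]
i=7 'a': node 7→3 (via fail)
i=8 'c': node 3→4  ** P6@[7:8]
i=9 'a': node 4→5  ** P2@[7:9]
i=10 'c': node 5→4 (via fail)  ** P6@[9:10]
i=11 'c': node 4→7 (via fail)  ** P3@[10:11]
i=12 'a': node 7→3 (via fail)
i=13 'b': node 3→8  ** P0@[13:13]
i=14 'a': node 8→9  ** P1@[13:14]
i=15 'c': node 9→10  ** P4@[12:15],P6@[14:15]
i=16 'b': node 10→1 (via fail)  ** P0@[16:16]
i=17 'b': node 1→1 (via fail)  ** P0@[17:17]
i=18 'b': node 1→1 (via fail)  ** P0@[18:18]
i=19 'a': node 1→2  ** P1@[18:19]
i=20 'a': node 2→11 (via fail)
i=21 'b': node 11→8 (via fail)  ** P0@[21:21]
i=22 'a': node 8→9  ** P1@[21:22]
i=23 'c': node 9→10  ** P4@[20:23],P6@[22:23]
i=24 'a': node 10→5 (via fail)  ** P2@[22:24]
i=25 'b': node 5→8 (via fail)  ** P0@[25:25]
i=26 'a': node 8→9  ** P1@[25:26]
i=27 'c': node 9→10  ** P4@[24:27],P6@[26:27]
i=28 'a': node 10→5 (via fail)  ** P2@[26:28]
i=29 'c': node 5→4 (via fail)  ** P6@[28:29]
i=30 'c': node 4→7 (via fail)  ** P3@[29:30]
i=31 'c': node 7→7 (via fail)  ** P3@[30:31]
i=32 'a': node 7→3 (via fail)
i=33 'c': node 3→4  ** P6@[32:33]
i=34 'a': node 4→5  ** P2@[32:34]
i=35 'a': node 5→11 (via fail)
i=36 'a': node 11→12
i=37 'a': node 12→12 (via fail)
i=38 'c': node 12→4 (via fail)  ** P6@[37:38]
i=39 'a': node 4→5  ** P2@[37:39]
i=40 'a': node 5→11 (via fail)
i=41 'c': node 11→4 (via fail)  ** P6@[40:41]
i=42 'c': node 4→7 (via fail)  ** P3@[41:42]
i=43 'a': node 7→3 (via fail)
i=44 'b': node 3→8  ** P0@[44:44]
i=45 'b': node 8→1 (via fail)  ** P0@[45:45]
i=46 'a': node 1→2  ** P1@[45:46]
i=47 'a': node 2→11 (via fail)
i=48 'b': node 11→8 (via fail)  ** P0@[48:48]
i=49 'a': node 8→9  ** P1@[48:49]
i=50 'c': node 9→10  ** P4@[47:50],P6@[49:50]
i=51 'c': node 10→7 (via fail)  ** P3@[50:51]
i=52 'b': node 7→1 (via fail)  ** P0@[52:52]
i=53 'a': node 1→2  ** P1@[52:53]
i=54 'a': node 2→11 (via fail)
i=55 'a': node 11→12
i=56 'b': node 12→13  ** P0@[56:56]
i=57 'c': node 13→14
i=58 'c': node 14→15  ** P3@[57:58],P5@[53:58]
i=59 'b': node 15→1 (via fail)  ** P0@[59:59]
i=60 'a': node 1→2  ** P1@[59:60]
i=61 'a': node 2→11 (via fail)
i=62 'a': node 11→12
i=63 'a': node 12→12 (via fail)

Matches: [[0,0],[1,1],[2,0],[3,1],[4,0],[6,3],[8,6],[9,2],[10,6],[11,3],[13,0],[14,1],[15,4],[15,6],[16,0],[17,0],[18,0],[19,1],[21,0],[22,1],[23,4],[23,6],[24,2],[25,0],[26,1],[27,4],[27,6],[28,2],[29,6],[30,3],[31,3],[33,6],[34,2],[38,6],[39,2],[41,6],[42,3],[44,0],[45,0],[46,1],[48,0],[49,1],[50,4],[50,6],[51,3],[52,0],[53,1],[56,0],[58,3],[58,5],[59,0],[60,1]]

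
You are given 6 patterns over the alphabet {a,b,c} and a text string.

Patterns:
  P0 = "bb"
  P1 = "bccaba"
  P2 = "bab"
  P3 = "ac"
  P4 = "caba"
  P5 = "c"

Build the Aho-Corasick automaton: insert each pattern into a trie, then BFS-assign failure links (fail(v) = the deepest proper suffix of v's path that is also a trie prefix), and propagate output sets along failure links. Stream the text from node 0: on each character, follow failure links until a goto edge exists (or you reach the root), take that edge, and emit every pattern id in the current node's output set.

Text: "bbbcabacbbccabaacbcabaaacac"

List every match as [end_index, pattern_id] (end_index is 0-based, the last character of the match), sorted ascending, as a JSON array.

Build:
Trie nodes:
  0='ε' goto a→10 b→1 c→12
  1='b' goto a→8 b→2 c→3
  2='bb' goto ·  ←P0
  3='bc' goto c→4
  4='bcc' goto a→5
  5='bcca' goto b→6
  6='bccab' goto a→7
  7='bccaba' goto ·  ←P1
  8='ba' goto b→9
  9='bab' goto ·  ←P2
  10='a' goto c→11
  11='ac' goto ·  ←P3
  12='c' goto a→13  ←P5
  13='ca' goto b→14
  14='cab' goto a→15
  15='caba' goto ·  ←P4

Failure links (BFS by depth):
  n1('b'): parent n0 fail=0; on 'b' 0 → fail=0;  out ∅∪∅=∅
  n10('a'): parent n0 fail=0; on 'a' 0 → fail=0;  out ∅∪∅=∅
  n12('c'): parent n0 fail=0; on 'c' 0 → fail=0;  out {5}∪∅={5}
  n2('bb'): parent n1 fail=0; on 'b' 0 → fail=1;  out {0}∪∅={0}
  n3('bc'): parent n1 fail=0; on 'c' 0 → fail=12;  out ∅∪{5}={5}
  n8('ba'): parent n1 fail=0; on 'a' 0 → fail=10;  out ∅∪∅=∅
  n11('ac'): parent n10 fail=0; on 'c' 0 → fail=12;  out {3}∪{5}={3,5}
  n13('ca'): parent n12 fail=0; on 'a' 0 → fail=10;  out ∅∪∅=∅
  n4('bcc'): parent n3 fail=12; on 'c' 12→0 → fail=12;  out ∅∪{5}={5}
  n9('bab'): parent n8 fail=10; on 'b' 10→0 → fail=1;  out {2}∪∅={2}
  n14('cab'): parent n13 fail=10; on 'b' 10→0 → fail=1;  out ∅∪∅=∅
  n5('bcca'): parent n4 fail=12; on 'a' 12 → fail=13;  out ∅∪∅=∅
  n15('caba'): parent n14 fail=1; on 'a' 1 → fail=8;  out {4}∪∅={4}
  n6('bccab'): parent n5 fail=13; on 'b' 13 → fail=14;  out ∅∪∅=∅
  n7('bccaba'): parent n6 fail=14; on 'a' 14 → fail=15;  out {1}∪{4}={1,4}

Text stream:
i=0 'b': node 0→1
i=1 'b': node 1→2  emit P0@[0:1]
i=2 'b': node 2→2 (via fail)  emit P0@[1:2]
i=3 'c': node 2→3 (via fail)  emit P5@[3:3]
i=4 'a': node 3→13 (via fail)
i=5 'b': node 13→14
i=6 'a': node 14→15  emit P4@[3:6]
i=7 'c': node 15→11 (via fail)  emit P3@[6:7],P5@[7:7]
i=8 'b': node 11→1 (via fail)
i=9 'b': node 1→2  emit P0@[8:9]
i=10 'c': node 2→3 (via fail)  emit P5@[10:10]
i=11 'c': node 3→4  emit P5@[11:11]
i=12 'a': node 4→5
i=13 'b': node 5→6
i=14 'a': node 6→7  emit P1@[9:14],P4@[11:14]
i=15 'a': node 7→10 (via fail)
i=16 'c': node 10→11  emit P3@[15:16],P5@[16:16]
i=17 'b': node 11→1 (via fail)
i=18 'c': node 1→3  emit P5@[18:18]
i=19 'a': node 3→13 (via fail)
i=20 'b': node 13→14
i=21 'a': node 14→15  emit P4@[18:21]
i=22 'a': node 15→10 (via fail)
i=23 'a': node 10→10 (via fail)
i=24 'c': node 10→11  emit P3@[23:24],P5@[24:24]
i=25 'a': node 11→13 (via fail)
i=26 'c': node 13→11 (via fail)  emit P3@[25:26],P5@[26:26]

Result: [[1,0],[2,0],[3,5],[6,4],[7,3],[7,5],[9,0],[10,5],[11,5],[14,1],[14,4],[16,3],[16,5],[18,5],[21,4],[24,3],[24,5],[26,3],[26,5]]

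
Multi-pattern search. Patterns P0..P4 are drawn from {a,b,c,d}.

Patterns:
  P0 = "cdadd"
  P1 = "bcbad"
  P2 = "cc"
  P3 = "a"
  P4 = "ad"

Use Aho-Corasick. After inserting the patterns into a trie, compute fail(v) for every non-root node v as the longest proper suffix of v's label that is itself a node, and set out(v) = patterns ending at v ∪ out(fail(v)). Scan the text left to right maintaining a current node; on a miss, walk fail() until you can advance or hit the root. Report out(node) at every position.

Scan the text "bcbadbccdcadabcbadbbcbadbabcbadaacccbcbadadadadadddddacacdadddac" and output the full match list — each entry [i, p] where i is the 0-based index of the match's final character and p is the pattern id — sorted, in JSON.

Build automaton:
Trie (insert patterns):
  n0 'ε': a→12 b→6 c→1
  n1 'c': c→11 d→2
  n2 'cd': a→3
  n3 'cda': d→4
  n4 'cdad': d→5
  n5 'cdadd': ·  ←P0
  n6 'b': c→7
  n7 'bc': b→8
  n8 'bcb': a→9
  n9 'bcba': d→10
  n10 'bcbad': ·  ←P1
  n11 'cc': ·  ←P2
  n12 'a': d→13  ←P3
  n13 'ad': ·  ←P4

BFS fail/out derivation:
  n1('c'): parent n0 fail=0; on 'c' 0 → fail=0;  out ∅∪∅=∅
  n6('b'): parent n0 fail=0; on 'b' 0 → fail=0;  out ∅∪∅=∅
  n12('a'): parent n0 fail=0; on 'a' 0 → fail=0;  out {3}∪∅={3}
  n2('cd'): parent n1 fail=0; on 'd' 0 → fail=0;  out ∅∪∅=∅
  n7('bc'): parent n6 fail=0; on 'c' 0 → fail=1;  out ∅∪∅=∅
  n11('cc'): parent n1 fail=0; on 'c' 0 → fail=1;  out {2}∪∅={2}
  n13('ad'): parent n12 fail=0; on 'd' 0 → fail=0;  out {4}∪∅={4}
  n3('cda'): parent n2 fail=0; on 'a' 0 → fail=12;  out ∅∪{3}={3}
  n8('bcb'): parent n7 fail=1; on 'b' 1→0 → fail=6;  out ∅∪∅=∅
  n4('cdad'): parent n3 fail=12; on 'd' 12 → fail=13;  out ∅∪{4}={4}
  n9('bcba'): parent n8 fail=6; on 'a' 6→0 → fail=12;  out ∅∪{3}={3}
  n5('cdadd'): parent n4 fail=13; on 'd' 13→0 → fail=0;  out {0}∪∅={0}
  n10('bcbad'): parent n9 fail=12; on 'd' 12 → fail=13;  out {1}∪{4}={1,4}

Run:
[0] read 'b'  n0⇒n6
[1] read 'c'  n6⇒n7
[2] read 'b'  n7⇒n8
[3] read 'a'  n8⇒n9  → match P3@[3:3]
[4] read 'd'  n9⇒n10  → match P1@[0:4],P4@[3:4]
[5] read 'b'  n10⇒n6 (fail-walked)
[6] read 'c'  n6⇒n7
[7] read 'c'  n7⇒n11 (fail-walked)  → match P2@[6:7]
[8] read 'd'  n11⇒n2 (fail-walked)
[9] read 'c'  n2⇒n1 (fail-walked)
[10] read 'a'  n1⇒n12 (fail-walked)  → match P3@[10:10]
[11] read 'd'  n12⇒n13  → match P4@[10:11]
[12] read 'a'  n13⇒n12 (fail-walked)  → match P3@[12:12]
[13] read 'b'  n12⇒n6 (fail-walked)
[14] read 'c'  n6⇒n7
[15] read 'b'  n7⇒n8
[16] read 'a'  n8⇒n9  → match P3@[16:16]
[17] read 'd'  n9⇒n10  → match P1@[13:17],P4@[16:17]
[18] read 'b'  n10⇒n6 (fail-walked)
[19] read 'b'  n6⇒n6 (fail-walked)
[20] read 'c'  n6⇒n7
[21] read 'b'  n7⇒n8
[22] read 'a'  n8⇒n9  → match P3@[22:22]
[23] read 'd'  n9⇒n10  → match P1@[19:23],P4@[22:23]
[24] read 'b'  n10⇒n6 (fail-walked)
[25] read 'a'  n6⇒n12 (fail-walked)  → match P3@[25:25]
[26] read 'b'  n12⇒n6 (fail-walked)
[27] read 'c'  n6⇒n7
[28] read 'b'  n7⇒n8
[29] read 'a'  n8⇒n9  → match P3@[29:29]
[30] read 'd'  n9⇒n10  → match P1@[26:30],P4@[29:30]
[31] read 'a'  n10⇒n12 (fail-walked)  → match P3@[31:31]
[32] read 'a'  n12⇒n12 (fail-walked)  → match P3@[32:32]
[33] read 'c'  n12⇒n1 (fail-walked)
[34] read 'c'  n1⇒n11  → match P2@[33:34]
[35] read 'c'  n11⇒n11 (fail-walked)  → match P2@[34:35]
[36] read 'b'  n11⇒n6 (fail-walked)
[37] read 'c'  n6⇒n7
[38] read 'b'  n7⇒n8
[39] read 'a'  n8⇒n9  → match P3@[39:39]
[40] read 'd'  n9⇒n10  → match P1@[36:40],P4@[39:40]
[41] read 'a'  n10⇒n12 (fail-walked)  → match P3@[41:41]
[42] read 'd'  n12⇒n13  → match P4@[41:42]
[43] read 'a'  n13⇒n12 (fail-walked)  → match P3@[43:43]
[44] read 'd'  n12⇒n13  → match P4@[43:44]
[45] read 'a'  n13⇒n12 (fail-walked)  → match P3@[45:45]
[46] read 'd'  n12⇒n13  → match P4@[45:46]
[47] read 'a'  n13⇒n12 (fail-walked)  → match P3@[47:47]
[48] read 'd'  n12⇒n13  → match P4@[47:48]
[49] read 'd'  n13⇒n0 (fail-walked)
[50] read 'd'  n0⇒n0
[51] read 'd'  n0⇒n0
[52] read 'd'  n0⇒n0
[53] read 'a'  n0⇒n12  → match P3@[53:53]
[54] read 'c'  n12⇒n1 (fail-walked)
[55] read 'a'  n1⇒n12 (fail-walked)  → match P3@[55:55]
[56] read 'c'  n12⇒n1 (fail-walked)
[57] read 'd'  n1⇒n2
[58] read 'a'  n2⇒n3  → match P3@[58:58]
[59] read 'd'  n3⇒n4  → match P4@[58:59]
[60] read 'd'  n4⇒n5  → match P0@[56:60]
[61] read 'd'  n5⇒n0 (fail-walked)
[62] read 'a'  n0⇒n12  → match P3@[62:62]
[63] read 'c'  n12⇒n1 (fail-walked)

All matches (sorted): [[3,3],[4,1],[4,4],[7,2],[10,3],[11,4],[12,3],[16,3],[17,1],[17,4],[22,3],[23,1],[23,4],[25,3],[29,3],[30,1],[30,4],[31,3],[32,3],[34,2],[35,2],[39,3],[40,1],[40,4],[41,3],[42,4],[43,3],[44,4],[45,3],[46,4],[47,3],[48,4],[53,3],[55,3],[58,3],[59,4],[60,0],[62,3]]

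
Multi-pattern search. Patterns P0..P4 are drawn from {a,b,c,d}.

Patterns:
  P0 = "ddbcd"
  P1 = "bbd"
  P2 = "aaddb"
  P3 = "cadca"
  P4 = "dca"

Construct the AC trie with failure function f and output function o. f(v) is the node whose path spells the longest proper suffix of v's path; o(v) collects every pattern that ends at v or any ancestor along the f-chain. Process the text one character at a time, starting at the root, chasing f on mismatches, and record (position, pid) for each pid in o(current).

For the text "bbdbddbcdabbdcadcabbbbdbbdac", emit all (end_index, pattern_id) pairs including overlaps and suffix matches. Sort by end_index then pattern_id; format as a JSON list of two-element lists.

Build automaton:
Trie (insert patterns):
  0='ε' goto a→9 b→6 c→14 d→1
  1='d' goto c→19 d→2
  2='dd' goto b→3
  3='ddb' goto c→4
  4='ddbc' goto d→5
  5='ddbcd' goto ·  ←P0
  6='b' goto b→7
  7='bb' goto d→8
  8='bbd' goto ·  ←P1
  9='a' goto a→10
  10='aa' goto d→11
  11='aad' goto d→12
  12='aadd' goto b→13
  13='aaddb' goto ·  ←P2
  14='c' goto a→15
  15='ca' goto d→16
  16='cad' goto c→17
  17='cadc' goto a→18
  18='cadca' goto ·  ←P3
  19='dc' goto a→20
  20='dca' goto ·  ←P4

BFS fail/out derivation:
  n1('d'): parent n0 fail=0; on 'd' 0 → fail=0;  out ∅∪∅=∅
  n6('b'): parent n0 fail=0; on 'b' 0 → fail=0;  out ∅∪∅=∅
  n9('a'): parent n0 fail=0; on 'a' 0 → fail=0;  out ∅∪∅=∅
  n14('c'): parent n0 fail=0; on 'c' 0 → fail=0;  out ∅∪∅=∅
  n2('dd'): parent n1 fail=0; on 'd' 0 → fail=1;  out ∅∪∅=∅
  n7('bb'): parent n6 fail=0; on 'b' 0 → fail=6;  out ∅∪∅=∅
  n10('aa'): parent n9 fail=0; on 'a' 0 → fail=9;  out ∅∪∅=∅
  n15('ca'): parent n14 fail=0; on 'a' 0 → fail=9;  out ∅∪∅=∅
  n19('dc'): parent n1 fail=0; on 'c' 0 → fail=14;  out ∅∪∅=∅
  n3('ddb'): parent n2 fail=1; on 'b' 1→0 → fail=6;  out ∅∪∅=∅
  n8('bbd'): parent n7 fail=6; on 'd' 6→0 → fail=1;  out {1}∪∅={1}
  n11('aad'): parent n10 fail=9; on 'd' 9→0 → fail=1;  out ∅∪∅=∅
  n16('cad'): parent n15 fail=9; on 'd' 9→0 → fail=1;  out ∅∪∅=∅
  n20('dca'): parent n19 fail=14; on 'a' 14 → fail=15;  out {4}∪∅={4}
  n4('ddbc'): parent n3 fail=6; on 'c' 6→0 → fail=14;  out ∅∪∅=∅
  n12('aadd'): parent n11 fail=1; on 'd' 1 → fail=2;  out ∅∪∅=∅
  n17('cadc'): parent n16 fail=1; on 'c' 1 → fail=19;  out ∅∪∅=∅
  n5('ddbcd'): parent n4 fail=14; on 'd' 14→0 → fail=1;  out {0}∪∅={0}
  n13('aaddb'): parent n12 fail=2; on 'b' 2 → fail=3;  out {2}∪∅={2}
  n18('cadca'): parent n17 fail=19; on 'a' 19 → fail=20;  out {3}∪{4}={3,4}

Run:
[0] read 'b'  n0⇒n6
[1] read 'b'  n6⇒n7
[2] read 'd'  n7⇒n8  emit P1@[0:2]
[3] read 'b'  n8⇒n6 ·f
[4] read 'd'  n6⇒n1 ·f
[5] read 'd'  n1⇒n2
[6] read 'b'  n2⇒n3
[7] read 'c'  n3⇒n4
[8] read 'd'  n4⇒n5  emit P0@[4:8]
[9] read 'a'  n5⇒n9 ·f
[10] read 'b'  n9⇒n6 ·f
[11] read 'b'  n6⇒n7
[12] read 'd'  n7⇒n8  emit P1@[10:12]
[13] read 'c'  n8⇒n19 ·f
[14] read 'a'  n19⇒n20  emit P4@[12:14]
[15] read 'd'  n20⇒n16 ·f
[16] read 'c'  n16⇒n17
[17] read 'a'  n17⇒n18  emit P3@[13:17],P4@[15:17]
[18] read 'b'  n18⇒n6 ·f
[19] read 'b'  n6⇒n7
[20] read 'b'  n7⇒n7 ·f
[21] read 'b'  n7⇒n7 ·f
[22] read 'd'  n7⇒n8  emit P1@[20:22]
[23] read 'b'  n8⇒n6 ·f
[24] read 'b'  n6⇒n7
[25] read 'd'  n7⇒n8  emit P1@[23:25]
[26] read 'a'  n8⇒n9 ·f
[27] read 'c'  n9⇒n14 ·f

All matches (sorted): [[2,1],[8,0],[12,1],[14,4],[17,3],[17,4],[22,1],[25,1]]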